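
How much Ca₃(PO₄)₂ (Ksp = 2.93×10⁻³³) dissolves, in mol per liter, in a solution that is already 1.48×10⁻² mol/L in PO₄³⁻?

7.91×10⁻¹¹ M

Ca₃(PO₄)₂(s) ⇌ 3 Ca²⁺(aq) + 2 PO₄³⁻(aq)
Let s be the solubility of Ca₃(PO₄)₂ here. The common ion gives [PO₄³⁻] ≈ 1.48×10⁻² mol/L, and [Ca²⁺] = 3s.
Ksp = [Ca²⁺]^3[PO₄³⁻]^2 = (3s)^3(1.48×10⁻²)^2
(3s)^3 = 2.93×10⁻³³ / (1.48×10⁻²)^2 = 1.34×10⁻²⁹
s = 7.91×10⁻¹¹ mol/L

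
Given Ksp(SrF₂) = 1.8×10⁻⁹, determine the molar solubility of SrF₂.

7.7×10⁻⁴ M

SrF₂(s) ⇌ Sr²⁺(aq) + 2 F⁻(aq)
With molar solubility s: [Sr²⁺] = s, [F⁻] = 2s.
Ksp = [Sr²⁺][F⁻]^2 = s · (2s)^2 = 4s^3
4s^3 = 1.8×10⁻⁹  ⇒  s^3 = 4.5×10⁻¹⁰
Taking the 3rd root, s = 7.7×10⁻⁴ mol/L.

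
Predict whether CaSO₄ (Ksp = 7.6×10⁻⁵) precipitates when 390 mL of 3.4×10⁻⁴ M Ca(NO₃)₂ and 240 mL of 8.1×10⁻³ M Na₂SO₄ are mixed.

After mixing, V = 390 mL + 240 mL = 630 mL.
[Ca²⁺] = (3.4×10⁻⁴)(390)/630 = 2.1×10⁻⁴ M
[SO₄²⁻] = (8.1×10⁻³)(240)/630 = 3.1×10⁻³ M
Q = [Ca²⁺][SO₄²⁻] = 6.5×10⁻⁷
Since Q (6.5×10⁻⁷) is less than Ksp (7.6×10⁻⁵), no CaSO₄ precipitates.

No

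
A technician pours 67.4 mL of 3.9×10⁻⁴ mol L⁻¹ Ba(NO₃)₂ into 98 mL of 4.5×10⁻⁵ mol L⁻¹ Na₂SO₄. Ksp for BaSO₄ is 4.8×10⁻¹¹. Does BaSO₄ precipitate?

Total volume after mixing = 67.4 + 98 = 165.4 mL.
[Ba²⁺] = (3.9×10⁻⁴)(67.4)/165.4 = 1.6×10⁻⁴ mol L⁻¹
[SO₄²⁻] = (4.5×10⁻⁵)(98)/165.4 = 2.7×10⁻⁵ mol L⁻¹
Q = [Ba²⁺][SO₄²⁻] = 4.2×10⁻⁹
Q = 4.2×10⁻⁹ > Ksp = 4.8×10⁻¹¹, so the solution is supersaturated and BaSO₄ precipitates.

Yes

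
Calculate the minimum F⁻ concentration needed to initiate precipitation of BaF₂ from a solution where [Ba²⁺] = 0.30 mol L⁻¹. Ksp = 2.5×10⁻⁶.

2.9×10⁻³ M

Each salt precipitates once Q = Ksp for that salt.
BaF₂(s) ⇌ Ba²⁺(aq) + 2 F⁻(aq)
Ksp = [Ba²⁺][F⁻]^2 = [F⁻]^2(0.30)
[F⁻]^2 = 2.5×10⁻⁶ / (0.30) = 8.3×10⁻⁶
[F⁻] = 2.9×10⁻³ mol L⁻¹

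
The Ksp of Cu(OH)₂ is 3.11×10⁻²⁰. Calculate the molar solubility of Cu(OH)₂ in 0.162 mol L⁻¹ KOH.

Cu(OH)₂(s) ⇌ Cu²⁺(aq) + 2 OH⁻(aq)
Let s be the solubility of Cu(OH)₂ here. The common ion gives [OH⁻] ≈ 0.162 mol L⁻¹, and [Cu²⁺] = s.
Ksp = [Cu²⁺][OH⁻]^2 = s(0.162)^2
s = 3.11×10⁻²⁰ / (0.162)^2 = 1.19×10⁻¹⁸
s = 1.19×10⁻¹⁸ mol L⁻¹

1.19×10⁻¹⁸ M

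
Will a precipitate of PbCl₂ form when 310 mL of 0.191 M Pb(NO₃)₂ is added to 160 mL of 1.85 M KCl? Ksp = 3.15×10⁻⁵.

After mixing, V = 310 mL + 160 mL = 470 mL.
[Pb²⁺] = (0.191)(310)/470 = 0.126 M
[Cl⁻] = (1.85)(160)/470 = 0.630 M
Q = [Pb²⁺][Cl⁻]^2 = 5.00×10⁻²
Q = 5.00×10⁻² > Ksp = 3.15×10⁻⁵, so the solution is supersaturated and PbCl₂ precipitates.

Yes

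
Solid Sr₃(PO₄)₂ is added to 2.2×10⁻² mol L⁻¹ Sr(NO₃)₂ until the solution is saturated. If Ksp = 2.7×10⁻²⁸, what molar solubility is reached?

2.5×10⁻¹² M

Sr₃(PO₄)₂(s) ⇌ 3 Sr²⁺(aq) + 2 PO₄³⁻(aq)
With Sr²⁺ already at 2.2×10⁻² mol L⁻¹ and s small, take [Sr²⁺] ≈ 2.2×10⁻² mol L⁻¹ and [PO₄³⁻] = 2s.
Ksp = [Sr²⁺]^3[PO₄³⁻]^2 = (2.2×10⁻²)^3(2s)^2
(2s)^2 = 2.7×10⁻²⁸ / (2.2×10⁻²)^3 = 2.5×10⁻²³
s = 2.5×10⁻¹² mol L⁻¹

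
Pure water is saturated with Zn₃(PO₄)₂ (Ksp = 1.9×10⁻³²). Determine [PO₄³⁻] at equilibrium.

Zn₃(PO₄)₂(s) ⇌ 3 Zn²⁺(aq) + 2 PO₄³⁻(aq)
With molar solubility s: [Zn²⁺] = 3s, [PO₄³⁻] = 2s.
Ksp = [Zn²⁺]^3[PO₄³⁻]^2 = (3s)^3 · (2s)^2 = 108s^5 = 1.9×10⁻³²
s = 1.8×10⁻⁷ M
[PO₄³⁻] = 2s = 3.5×10⁻⁷ M

3.5×10⁻⁷ M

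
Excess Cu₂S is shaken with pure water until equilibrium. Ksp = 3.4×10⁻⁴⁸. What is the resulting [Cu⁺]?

Cu₂S(s) ⇌ 2 Cu⁺(aq) + S²⁻(aq)
For each mole of Cu₂S that dissolves per liter, [Cu⁺] = 2s and [S²⁻] = s; let s denote this solubility.
Ksp = [Cu⁺]^2[S²⁻] = (2s)^2 · s = 4s^3 = 3.4×10⁻⁴⁸
s = 9.5×10⁻¹⁷ M
[Cu⁺] = 2s = 1.9×10⁻¹⁶ M

1.9×10⁻¹⁶ M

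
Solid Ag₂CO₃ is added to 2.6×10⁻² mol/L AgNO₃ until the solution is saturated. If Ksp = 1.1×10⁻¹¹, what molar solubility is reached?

Ag₂CO₃(s) ⇌ 2 Ag⁺(aq) + CO₃²⁻(aq)
Ag⁺ is already present at 2.6×10⁻² mol/L. If s mol/L of Ag₂CO₃ dissolves, [CO₃²⁻] = s while [Ag⁺] ≈ 2.6×10⁻² mol/L.
Ksp = [Ag⁺]^2[CO₃²⁻] = (2.6×10⁻²)^2s
s = 1.1×10⁻¹¹ / (2.6×10⁻²)^2 = 1.6×10⁻⁸
s = 1.6×10⁻⁸ mol/L

1.6×10⁻⁸ M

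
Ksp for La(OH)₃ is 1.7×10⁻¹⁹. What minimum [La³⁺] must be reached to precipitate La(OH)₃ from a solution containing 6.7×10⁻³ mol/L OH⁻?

5.7×10⁻¹³ M

Precipitation begins when Q = Ksp.
La(OH)₃(s) ⇌ La³⁺(aq) + 3 OH⁻(aq)
Ksp = [La³⁺][OH⁻]^3 = [La³⁺](6.7×10⁻³)^3
[La³⁺] = 1.7×10⁻¹⁹ / (6.7×10⁻³)^3 = 5.7×10⁻¹³
[La³⁺] = 5.7×10⁻¹³ mol/L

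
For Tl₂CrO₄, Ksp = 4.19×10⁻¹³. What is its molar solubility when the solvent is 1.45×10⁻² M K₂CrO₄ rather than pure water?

Tl₂CrO₄(s) ⇌ 2 Tl⁺(aq) + CrO₄²⁻(aq)
Let s be the solubility of Tl₂CrO₄ here. The common ion gives [CrO₄²⁻] ≈ 1.45×10⁻² M, and [Tl⁺] = 2s.
Ksp = [Tl⁺]^2[CrO₄²⁻] = (2s)^2(1.45×10⁻²)
(2s)^2 = 4.19×10⁻¹³ / (1.45×10⁻²) = 2.89×10⁻¹¹
s = 2.69×10⁻⁶ M

2.69×10⁻⁶ M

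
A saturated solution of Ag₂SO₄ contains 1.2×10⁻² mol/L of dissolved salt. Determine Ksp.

Ksp = 6.9×10⁻⁶

Ag₂SO₄(s) ⇌ 2 Ag⁺(aq) + SO₄²⁻(aq)
Call the molar solubility s, so that [Ag⁺] = 2s and [SO₄²⁻] = s.
Ksp = [Ag⁺]^2[SO₄²⁻] = (2s)^2 · s = 4s^3
Ksp = 4 × (1.2×10⁻²)^3 = 6.9×10⁻⁶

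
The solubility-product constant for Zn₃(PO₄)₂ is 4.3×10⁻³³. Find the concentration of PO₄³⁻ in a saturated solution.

2.6×10⁻⁷ M

Zn₃(PO₄)₂(s) ⇌ 3 Zn²⁺(aq) + 2 PO₄³⁻(aq)
Let s be the molar solubility. Then [Zn²⁺] = 3s and [PO₄³⁻] = 2s.
Ksp = [Zn²⁺]^3[PO₄³⁻]^2 = (3s)^3 · (2s)^2 = 108s^5 = 4.3×10⁻³³
s = 1.3×10⁻⁷ M
[PO₄³⁻] = 2s = 2.6×10⁻⁷ M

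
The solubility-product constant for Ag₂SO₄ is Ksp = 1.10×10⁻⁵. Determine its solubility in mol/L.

1.40×10⁻² M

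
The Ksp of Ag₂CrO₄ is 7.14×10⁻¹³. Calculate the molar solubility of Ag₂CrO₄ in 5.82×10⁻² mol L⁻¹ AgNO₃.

2.11×10⁻¹⁰ M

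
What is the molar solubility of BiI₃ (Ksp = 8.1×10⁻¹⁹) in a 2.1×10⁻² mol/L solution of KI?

BiI₃(s) ⇌ Bi³⁺(aq) + 3 I⁻(aq)
With I⁻ already at 2.1×10⁻² mol/L and s small, take [I⁻] ≈ 2.1×10⁻² mol/L and [Bi³⁺] = s.
Ksp = [Bi³⁺][I⁻]^3 = s(2.1×10⁻²)^3
s = 8.1×10⁻¹⁹ / (2.1×10⁻²)^3 = 8.7×10⁻¹⁴
s = 8.7×10⁻¹⁴ mol/L

8.7×10⁻¹⁴ M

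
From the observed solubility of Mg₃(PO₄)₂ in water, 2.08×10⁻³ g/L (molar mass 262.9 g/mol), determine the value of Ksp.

Ksp = 3.35×10⁻²⁴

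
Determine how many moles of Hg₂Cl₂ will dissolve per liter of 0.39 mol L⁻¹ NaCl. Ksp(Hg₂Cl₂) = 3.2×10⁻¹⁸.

Hg₂Cl₂(s) ⇌ Hg₂²⁺(aq) + 2 Cl⁻(aq)
Let s be the solubility of Hg₂Cl₂ here. The common ion gives [Cl⁻] ≈ 0.39 mol L⁻¹, and [Hg₂²⁺] = s.
Ksp = [Hg₂²⁺][Cl⁻]^2 = s(0.39)^2
s = 3.2×10⁻¹⁸ / (0.39)^2 = 2.1×10⁻¹⁷
s = 2.1×10⁻¹⁷ mol L⁻¹

2.1×10⁻¹⁷ M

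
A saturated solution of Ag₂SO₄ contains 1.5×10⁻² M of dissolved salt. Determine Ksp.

Ksp = 1.4×10⁻⁵

Ag₂SO₄(s) ⇌ 2 Ag⁺(aq) + SO₄²⁻(aq)
Let s be the molar solubility. Then [Ag⁺] = 2s and [SO₄²⁻] = s.
Ksp = [Ag⁺]^2[SO₄²⁻] = (2s)^2 · s = 4s^3
Ksp = 4 × (1.5×10⁻²)^3 = 1.4×10⁻⁵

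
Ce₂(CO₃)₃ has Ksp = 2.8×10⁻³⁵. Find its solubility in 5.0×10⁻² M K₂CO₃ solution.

2.4×10⁻¹⁶ M

Ce₂(CO₃)₃(s) ⇌ 2 Ce³⁺(aq) + 3 CO₃²⁻(aq)
Let s be the solubility of Ce₂(CO₃)₃ here. The common ion gives [CO₃²⁻] ≈ 5.0×10⁻² M, and [Ce³⁺] = 2s.
Ksp = [Ce³⁺]^2[CO₃²⁻]^3 = (2s)^2(5.0×10⁻²)^3
(2s)^2 = 2.8×10⁻³⁵ / (5.0×10⁻²)^3 = 2.2×10⁻³¹
s = 2.4×10⁻¹⁶ M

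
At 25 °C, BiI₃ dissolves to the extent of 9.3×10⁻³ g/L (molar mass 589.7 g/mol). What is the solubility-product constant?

s = (9.3×10⁻³ g L⁻¹)/(589.7 g mol⁻¹) = 1.577×10⁻⁵ M
BiI₃(s) ⇌ Bi³⁺(aq) + 3 I⁻(aq)
With molar solubility s: [Bi³⁺] = s, [I⁻] = 3s.
Ksp = [Bi³⁺][I⁻]^3 = s · (3s)^3 = 27s^4
Ksp = 27 × (1.577×10⁻⁵)^4 = 1.7×10⁻¹⁸

Ksp = 1.7×10⁻¹⁸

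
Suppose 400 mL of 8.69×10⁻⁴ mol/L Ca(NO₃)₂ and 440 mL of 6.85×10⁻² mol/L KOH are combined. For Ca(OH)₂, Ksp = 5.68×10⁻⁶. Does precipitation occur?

Total volume after mixing = 400 + 440 = 840 mL.
[Ca²⁺] = (8.69×10⁻⁴)(400)/840 = 4.14×10⁻⁴ mol/L
[OH⁻] = (6.85×10⁻²)(440)/840 = 3.59×10⁻² mol/L
Q = [Ca²⁺][OH⁻]^2 = 5.33×10⁻⁷
Q < Ksp (5.33×10⁻⁷ vs 5.68×10⁻⁶); the solution remains unsaturated and no precipitate forms.

No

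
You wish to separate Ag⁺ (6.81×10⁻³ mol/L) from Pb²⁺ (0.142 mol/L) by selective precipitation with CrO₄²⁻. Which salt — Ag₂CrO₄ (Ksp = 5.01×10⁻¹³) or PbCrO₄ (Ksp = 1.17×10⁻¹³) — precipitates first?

PbCrO₄

The threshold for precipitation is Q = Ksp.
For Ag₂CrO₄: [CrO₄²⁻] = (Ksp/[Ag⁺]^2) = 1.08×10⁻⁸ mol/L
For PbCrO₄: [CrO₄²⁻] = (Ksp/[Pb²⁺]) = 8.24×10⁻¹³ mol/L
PbCrO₄ requires the lower [CrO₄²⁻], so it precipitates first.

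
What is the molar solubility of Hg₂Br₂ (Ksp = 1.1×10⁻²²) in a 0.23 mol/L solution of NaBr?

2.1×10⁻²¹ M

Hg₂Br₂(s) ⇌ Hg₂²⁺(aq) + 2 Br⁻(aq)
The solution already contains Br⁻ at 0.23 mol/L. Let s be the molar solubility of Hg₂Br₂.
[Br⁻] ≈ 0.23 mol/L (common ion dominates); [Hg₂²⁺] = s.
Ksp = [Hg₂²⁺][Br⁻]^2 = s(0.23)^2
s = 1.1×10⁻²² / (0.23)^2 = 2.1×10⁻²¹
s = 2.1×10⁻²¹ mol/L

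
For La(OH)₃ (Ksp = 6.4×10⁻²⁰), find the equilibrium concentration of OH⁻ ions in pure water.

La(OH)₃(s) ⇌ La³⁺(aq) + 3 OH⁻(aq)
With molar solubility s: [La³⁺] = s, [OH⁻] = 3s.
Ksp = [La³⁺][OH⁻]^3 = s · (3s)^3 = 27s^4 = 6.4×10⁻²⁰
s = 7.0×10⁻⁶ mol/L
[OH⁻] = 3s = 2.1×10⁻⁵ mol/L

2.1×10⁻⁵ M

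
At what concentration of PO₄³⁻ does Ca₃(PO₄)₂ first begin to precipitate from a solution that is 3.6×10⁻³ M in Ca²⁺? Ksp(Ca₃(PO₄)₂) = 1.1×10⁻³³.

1.5×10⁻¹³ M

Each salt precipitates once Q = Ksp for that salt.
Ca₃(PO₄)₂(s) ⇌ 3 Ca²⁺(aq) + 2 PO₄³⁻(aq)
Ksp = [Ca²⁺]^3[PO₄³⁻]^2 = [PO₄³⁻]^2(3.6×10⁻³)^3
[PO₄³⁻]^2 = 1.1×10⁻³³ / (3.6×10⁻³)^3 = 2.4×10⁻²⁶
[PO₄³⁻] = 1.5×10⁻¹³ M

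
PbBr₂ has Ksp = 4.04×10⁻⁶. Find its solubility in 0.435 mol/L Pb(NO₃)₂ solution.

1.52×10⁻³ M

PbBr₂(s) ⇌ Pb²⁺(aq) + 2 Br⁻(aq)
With Pb²⁺ already at 0.435 mol/L and s small, take [Pb²⁺] ≈ 0.435 mol/L and [Br⁻] = 2s.
Ksp = [Pb²⁺][Br⁻]^2 = (0.435)(2s)^2
(2s)^2 = 4.04×10⁻⁶ / (0.435) = 9.29×10⁻⁶
s = 1.52×10⁻³ mol/L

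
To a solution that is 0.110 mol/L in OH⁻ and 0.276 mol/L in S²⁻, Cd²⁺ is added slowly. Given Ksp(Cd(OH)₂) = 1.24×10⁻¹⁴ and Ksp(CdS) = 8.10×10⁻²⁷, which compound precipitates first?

Precipitation begins when Q = Ksp.
For Cd(OH)₂: [Cd²⁺] = (Ksp/[OH⁻]^2) = 1.02×10⁻¹² mol/L
For CdS: [Cd²⁺] = (Ksp/[S²⁻]) = 2.93×10⁻²⁶ mol/L
CdS requires the lower [Cd²⁺], so it precipitates first.

CdS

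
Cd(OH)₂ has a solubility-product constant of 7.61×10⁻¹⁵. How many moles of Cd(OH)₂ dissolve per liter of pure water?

1.24×10⁻⁵ M

Cd(OH)₂(s) ⇌ Cd²⁺(aq) + 2 OH⁻(aq)
If s mol/L of Cd(OH)₂ dissolves, [Cd²⁺] = s and [OH⁻] = 2s.
Ksp = [Cd²⁺][OH⁻]^2 = s · (2s)^2 = 4s^3
4s^3 = 7.61×10⁻¹⁵  ⇒  s^3 = 1.90×10⁻¹⁵
Taking the 3rd root, s = 1.24×10⁻⁵ M.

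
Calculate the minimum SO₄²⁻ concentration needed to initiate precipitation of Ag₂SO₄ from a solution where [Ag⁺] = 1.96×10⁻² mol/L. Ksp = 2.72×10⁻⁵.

Precipitation begins when Q = Ksp.
Ag₂SO₄(s) ⇌ 2 Ag⁺(aq) + SO₄²⁻(aq)
Ksp = [Ag⁺]^2[SO₄²⁻] = [SO₄²⁻](1.96×10⁻²)^2
[SO₄²⁻] = 2.72×10⁻⁵ / (1.96×10⁻²)^2 = 7.08×10⁻²
[SO₄²⁻] = 7.08×10⁻² mol/L

7.08×10⁻² M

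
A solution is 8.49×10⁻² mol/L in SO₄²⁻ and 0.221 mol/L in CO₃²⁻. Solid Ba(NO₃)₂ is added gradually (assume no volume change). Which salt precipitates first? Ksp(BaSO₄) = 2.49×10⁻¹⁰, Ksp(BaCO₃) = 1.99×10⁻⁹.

Precipitation begins when Q = Ksp.
For BaSO₄: [Ba²⁺] = (Ksp/[SO₄²⁻]) = 2.93×10⁻⁹ mol/L
For BaCO₃: [Ba²⁺] = (Ksp/[CO₃²⁻]) = 9.00×10⁻⁹ mol/L
The smaller threshold [Ba²⁺] is reached first, so BaSO₄ precipitates first.

BaSO₄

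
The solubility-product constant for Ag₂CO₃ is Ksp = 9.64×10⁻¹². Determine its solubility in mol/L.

1.34×10⁻⁴ M

Ag₂CO₃(s) ⇌ 2 Ag⁺(aq) + CO₃²⁻(aq)
With molar solubility s: [Ag⁺] = 2s, [CO₃²⁻] = s.
Ksp = [Ag⁺]^2[CO₃²⁻] = (2s)^2 · s = 4s^3
4s^3 = 9.64×10⁻¹²  ⇒  s^3 = 2.41×10⁻¹²
s = (2.41×10⁻¹²)^(1/3) = 1.34×10⁻⁴ M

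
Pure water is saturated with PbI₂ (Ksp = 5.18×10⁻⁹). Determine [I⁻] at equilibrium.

2.18×10⁻³ M

PbI₂(s) ⇌ Pb²⁺(aq) + 2 I⁻(aq)
With molar solubility s: [Pb²⁺] = s, [I⁻] = 2s.
Ksp = [Pb²⁺][I⁻]^2 = s · (2s)^2 = 4s^3 = 5.18×10⁻⁹
s = 1.09×10⁻³ mol/L
[I⁻] = 2s = 2.18×10⁻³ mol/L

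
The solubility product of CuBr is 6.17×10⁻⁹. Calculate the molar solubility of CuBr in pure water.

7.85×10⁻⁵ M

CuBr(s) ⇌ Cu⁺(aq) + Br⁻(aq)
If s mol/L of CuBr dissolves, [Cu⁺] = s and [Br⁻] = s.
Ksp = [Cu⁺][Br⁻] = s · s = s^2
s^2 = 6.17×10⁻⁹
s = (6.17×10⁻⁹)^(1/2) = 7.85×10⁻⁵ M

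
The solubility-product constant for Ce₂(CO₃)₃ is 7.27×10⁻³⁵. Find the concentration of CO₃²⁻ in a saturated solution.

1.75×10⁻⁷ M

Ce₂(CO₃)₃(s) ⇌ 2 Ce³⁺(aq) + 3 CO₃²⁻(aq)
Call the molar solubility s, so that [Ce³⁺] = 2s and [CO₃²⁻] = 3s.
Ksp = [Ce³⁺]^2[CO₃²⁻]^3 = (2s)^2 · (3s)^3 = 108s^5 = 7.27×10⁻³⁵
s = 5.83×10⁻⁸ mol L⁻¹
[CO₃²⁻] = 3s = 1.75×10⁻⁷ mol L⁻¹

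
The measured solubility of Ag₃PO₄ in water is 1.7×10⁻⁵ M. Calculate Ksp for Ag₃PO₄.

Ksp = 2.3×10⁻¹⁸

Ag₃PO₄(s) ⇌ 3 Ag⁺(aq) + PO₄³⁻(aq)
If s mol/L of Ag₃PO₄ dissolves, [Ag⁺] = 3s and [PO₄³⁻] = s.
Ksp = [Ag⁺]^3[PO₄³⁻] = (3s)^3 · s = 27s^4
Ksp = 27 × (1.7×10⁻⁵)^4 = 2.3×10⁻¹⁸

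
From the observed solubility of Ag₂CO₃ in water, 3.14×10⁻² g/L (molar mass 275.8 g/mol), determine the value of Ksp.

Ksp = 5.90×10⁻¹²

s = (3.14×10⁻² g L⁻¹)/(275.8 g mol⁻¹) = 1.1385×10⁻⁴ M
Ag₂CO₃(s) ⇌ 2 Ag⁺(aq) + CO₃²⁻(aq)
Let s be the molar solubility. Then [Ag⁺] = 2s and [CO₃²⁻] = s.
Ksp = [Ag⁺]^2[CO₃²⁻] = (2s)^2 · s = 4s^3
Ksp = 4 × (1.1385×10⁻⁴)^3 = 5.90×10⁻¹²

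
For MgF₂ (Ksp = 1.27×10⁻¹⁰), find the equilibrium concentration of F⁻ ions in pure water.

6.33×10⁻⁴ M

MgF₂(s) ⇌ Mg²⁺(aq) + 2 F⁻(aq)
If s mol/L of MgF₂ dissolves, [Mg²⁺] = s and [F⁻] = 2s.
Ksp = [Mg²⁺][F⁻]^2 = s · (2s)^2 = 4s^3 = 1.27×10⁻¹⁰
s = 3.17×10⁻⁴ mol L⁻¹
[F⁻] = 2s = 6.33×10⁻⁴ mol L⁻¹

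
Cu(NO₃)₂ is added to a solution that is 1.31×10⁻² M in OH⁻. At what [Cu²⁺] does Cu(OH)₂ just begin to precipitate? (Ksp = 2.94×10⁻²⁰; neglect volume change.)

Precipitation of each salt begins when its ion product equals Ksp.
Cu(OH)₂(s) ⇌ Cu²⁺(aq) + 2 OH⁻(aq)
Ksp = [Cu²⁺][OH⁻]^2 = [Cu²⁺](1.31×10⁻²)^2
[Cu²⁺] = 2.94×10⁻²⁰ / (1.31×10⁻²)^2 = 1.71×10⁻¹⁶
[Cu²⁺] = 1.71×10⁻¹⁶ M

1.71×10⁻¹⁶ M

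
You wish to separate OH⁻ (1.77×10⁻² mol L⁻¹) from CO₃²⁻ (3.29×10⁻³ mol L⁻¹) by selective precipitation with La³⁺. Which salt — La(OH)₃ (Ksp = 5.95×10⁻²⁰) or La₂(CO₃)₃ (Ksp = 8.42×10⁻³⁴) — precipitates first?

La(OH)₃

Each salt precipitates once Q = Ksp for that salt.
For La(OH)₃: [La³⁺] = (Ksp/[OH⁻]^3) = 1.07×10⁻¹⁴ mol L⁻¹
For La₂(CO₃)₃: [La³⁺] = (Ksp/[CO₃²⁻]^3)^(1/2) = 1.54×10⁻¹³ mol L⁻¹
The smaller threshold [La³⁺] is reached first, so La(OH)₃ precipitates first.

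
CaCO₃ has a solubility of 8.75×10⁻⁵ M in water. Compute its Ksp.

Ksp = 7.66×10⁻⁹

CaCO₃(s) ⇌ Ca²⁺(aq) + CO₃²⁻(aq)
Let s be the molar solubility. Then [Ca²⁺] = s and [CO₃²⁻] = s.
Ksp = [Ca²⁺][CO₃²⁻] = s · s = s^2
Ksp = (8.75×10⁻⁵)^2 = 7.66×10⁻⁹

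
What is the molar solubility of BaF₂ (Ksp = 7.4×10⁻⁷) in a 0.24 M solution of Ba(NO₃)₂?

8.8×10⁻⁴ M

BaF₂(s) ⇌ Ba²⁺(aq) + 2 F⁻(aq)
With Ba²⁺ already at 0.24 M and s small, take [Ba²⁺] ≈ 0.24 M and [F⁻] = 2s.
Ksp = [Ba²⁺][F⁻]^2 = (0.24)(2s)^2
(2s)^2 = 7.4×10⁻⁷ / (0.24) = 3.1×10⁻⁶
s = 8.8×10⁻⁴ M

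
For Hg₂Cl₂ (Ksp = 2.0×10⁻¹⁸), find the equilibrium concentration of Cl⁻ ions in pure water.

Hg₂Cl₂(s) ⇌ Hg₂²⁺(aq) + 2 Cl⁻(aq)
For each mole of Hg₂Cl₂ that dissolves per liter, [Hg₂²⁺] = s and [Cl⁻] = 2s; let s denote this solubility.
Ksp = [Hg₂²⁺][Cl⁻]^2 = s · (2s)^2 = 4s^3 = 2.0×10⁻¹⁸
s = 7.9×10⁻⁷ mol/L
[Cl⁻] = 2s = 1.6×10⁻⁶ mol/L

1.6×10⁻⁶ M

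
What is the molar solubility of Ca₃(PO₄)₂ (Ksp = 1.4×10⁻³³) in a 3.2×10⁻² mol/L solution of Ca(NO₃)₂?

3.3×10⁻¹⁵ M

Ca₃(PO₄)₂(s) ⇌ 3 Ca²⁺(aq) + 2 PO₄³⁻(aq)
Let s be the solubility of Ca₃(PO₄)₂ here. The common ion gives [Ca²⁺] ≈ 3.2×10⁻² mol/L, and [PO₄³⁻] = 2s.
Ksp = [Ca²⁺]^3[PO₄³⁻]^2 = (3.2×10⁻²)^3(2s)^2
(2s)^2 = 1.4×10⁻³³ / (3.2×10⁻²)^3 = 4.3×10⁻²⁹
s = 3.3×10⁻¹⁵ mol/L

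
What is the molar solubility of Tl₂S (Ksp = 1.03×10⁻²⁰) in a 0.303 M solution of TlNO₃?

1.12×10⁻¹⁹ M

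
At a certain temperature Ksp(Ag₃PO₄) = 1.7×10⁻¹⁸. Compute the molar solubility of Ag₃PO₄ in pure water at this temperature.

1.6×10⁻⁵ M

Ag₃PO₄(s) ⇌ 3 Ag⁺(aq) + PO₄³⁻(aq)
If s mol/L of Ag₃PO₄ dissolves, [Ag⁺] = 3s and [PO₄³⁻] = s.
Ksp = [Ag⁺]^3[PO₄³⁻] = (3s)^3 · s = 27s^4
27s^4 = 1.7×10⁻¹⁸  ⇒  s^4 = 6.3×10⁻²⁰
Taking the 4th root, s = 1.6×10⁻⁵ mol/L.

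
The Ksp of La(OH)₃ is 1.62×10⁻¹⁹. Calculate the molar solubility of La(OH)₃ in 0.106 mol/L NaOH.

La(OH)₃(s) ⇌ La³⁺(aq) + 3 OH⁻(aq)
The solution already contains OH⁻ at 0.106 mol/L. Let s be the molar solubility of La(OH)₃.
[OH⁻] ≈ 0.106 mol/L (common ion dominates); [La³⁺] = s.
Ksp = [La³⁺][OH⁻]^3 = s(0.106)^3
s = 1.62×10⁻¹⁹ / (0.106)^3 = 1.36×10⁻¹⁶
s = 1.36×10⁻¹⁶ mol/L

1.36×10⁻¹⁶ M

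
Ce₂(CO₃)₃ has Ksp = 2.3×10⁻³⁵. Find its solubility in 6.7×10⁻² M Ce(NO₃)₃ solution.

5.7×10⁻¹² M

Ce₂(CO₃)₃(s) ⇌ 2 Ce³⁺(aq) + 3 CO₃²⁻(aq)
The solution already contains Ce³⁺ at 6.7×10⁻² M. Let s be the molar solubility of Ce₂(CO₃)₃.
[Ce³⁺] ≈ 6.7×10⁻² M (common ion dominates); [CO₃²⁻] = 3s.
Ksp = [Ce³⁺]^2[CO₃²⁻]^3 = (6.7×10⁻²)^2(3s)^3
(3s)^3 = 2.3×10⁻³⁵ / (6.7×10⁻²)^2 = 5.1×10⁻³³
s = 5.7×10⁻¹² M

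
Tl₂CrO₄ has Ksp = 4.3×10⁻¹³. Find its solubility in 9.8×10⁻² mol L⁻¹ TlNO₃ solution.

4.5×10⁻¹¹ M

Tl₂CrO₄(s) ⇌ 2 Tl⁺(aq) + CrO₄²⁻(aq)
Tl⁺ is already present at 9.8×10⁻² mol L⁻¹. If s mol/L of Tl₂CrO₄ dissolves, [CrO₄²⁻] = s while [Tl⁺] ≈ 9.8×10⁻² mol L⁻¹.
Ksp = [Tl⁺]^2[CrO₄²⁻] = (9.8×10⁻²)^2s
s = 4.3×10⁻¹³ / (9.8×10⁻²)^2 = 4.5×10⁻¹¹
s = 4.5×10⁻¹¹ mol L⁻¹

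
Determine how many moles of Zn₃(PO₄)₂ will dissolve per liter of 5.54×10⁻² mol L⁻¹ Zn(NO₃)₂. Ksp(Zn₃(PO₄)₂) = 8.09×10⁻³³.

Zn₃(PO₄)₂(s) ⇌ 3 Zn²⁺(aq) + 2 PO₄³⁻(aq)
The solution already contains Zn²⁺ at 5.54×10⁻² mol L⁻¹. Let s be the molar solubility of Zn₃(PO₄)₂.
[Zn²⁺] ≈ 5.54×10⁻² mol L⁻¹ (common ion dominates); [PO₄³⁻] = 2s.
Ksp = [Zn²⁺]^3[PO₄³⁻]^2 = (5.54×10⁻²)^3(2s)^2
(2s)^2 = 8.09×10⁻³³ / (5.54×10⁻²)^3 = 4.76×10⁻²⁹
s = 3.45×10⁻¹⁵ mol L⁻¹

3.45×10⁻¹⁵ M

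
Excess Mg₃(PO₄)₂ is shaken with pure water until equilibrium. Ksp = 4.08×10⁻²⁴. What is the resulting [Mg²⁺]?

Mg₃(PO₄)₂(s) ⇌ 3 Mg²⁺(aq) + 2 PO₄³⁻(aq)
For each mole of Mg₃(PO₄)₂ that dissolves per liter, [Mg²⁺] = 3s and [PO₄³⁻] = 2s; let s denote this solubility.
Ksp = [Mg²⁺]^3[PO₄³⁻]^2 = (3s)^3 · (2s)^2 = 108s^5 = 4.08×10⁻²⁴
s = 8.23×10⁻⁶ mol/L
[Mg²⁺] = 3s = 2.47×10⁻⁵ mol/L

2.47×10⁻⁵ M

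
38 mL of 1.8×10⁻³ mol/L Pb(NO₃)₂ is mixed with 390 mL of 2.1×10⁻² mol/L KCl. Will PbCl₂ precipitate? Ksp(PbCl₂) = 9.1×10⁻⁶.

No

The combined volume is 428 mL.
[Pb²⁺] = (1.8×10⁻³)(38)/428 = 1.6×10⁻⁴ mol/L
[Cl⁻] = (2.1×10⁻²)(390)/428 = 1.9×10⁻² mol/L
Q = [Pb²⁺][Cl⁻]^2 = 5.9×10⁻⁸
Since Q (5.9×10⁻⁸) is less than Ksp (9.1×10⁻⁶), no PbCl₂ precipitates.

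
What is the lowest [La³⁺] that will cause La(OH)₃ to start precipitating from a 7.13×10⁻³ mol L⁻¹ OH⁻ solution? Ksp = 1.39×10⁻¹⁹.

The threshold for precipitation is Q = Ksp.
La(OH)₃(s) ⇌ La³⁺(aq) + 3 OH⁻(aq)
Ksp = [La³⁺][OH⁻]^3 = [La³⁺](7.13×10⁻³)^3
[La³⁺] = 1.39×10⁻¹⁹ / (7.13×10⁻³)^3 = 3.83×10⁻¹³
[La³⁺] = 3.83×10⁻¹³ mol L⁻¹

3.83×10⁻¹³ M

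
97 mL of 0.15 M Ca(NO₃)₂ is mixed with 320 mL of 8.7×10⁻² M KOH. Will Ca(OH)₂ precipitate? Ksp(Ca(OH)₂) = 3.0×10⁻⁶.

Total volume after mixing = 97 + 320 = 417 mL.
[Ca²⁺] = (0.15)(97)/417 = 3.5×10⁻² M
[OH⁻] = (8.7×10⁻²)(320)/417 = 6.7×10⁻² M
Q = [Ca²⁺][OH⁻]^2 = 1.6×10⁻⁴
Because Q > Ksp (1.6×10⁻⁴ vs 3.0×10⁻⁶), a precipitate of Ca(OH)₂ forms.

Yes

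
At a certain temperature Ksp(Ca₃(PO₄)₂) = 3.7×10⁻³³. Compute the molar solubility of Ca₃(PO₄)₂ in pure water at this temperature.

Ca₃(PO₄)₂(s) ⇌ 3 Ca²⁺(aq) + 2 PO₄³⁻(aq)
With molar solubility s: [Ca²⁺] = 3s, [PO₄³⁻] = 2s.
Ksp = [Ca²⁺]^3[PO₄³⁻]^2 = (3s)^3 · (2s)^2 = 108s^5
108s^5 = 3.7×10⁻³³  ⇒  s^5 = 3.4×10⁻³⁵
Taking the 5th root, s = 1.3×10⁻⁷ M.

1.3×10⁻⁷ M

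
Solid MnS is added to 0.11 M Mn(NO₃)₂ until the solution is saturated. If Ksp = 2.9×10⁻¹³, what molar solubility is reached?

MnS(s) ⇌ Mn²⁺(aq) + S²⁻(aq)
With Mn²⁺ already at 0.11 M and s small, take [Mn²⁺] ≈ 0.11 M and [S²⁻] = s.
Ksp = [Mn²⁺][S²⁻] = (0.11)s
s = 2.9×10⁻¹³ / (0.11) = 2.6×10⁻¹²
s = 2.6×10⁻¹² M

2.6×10⁻¹² M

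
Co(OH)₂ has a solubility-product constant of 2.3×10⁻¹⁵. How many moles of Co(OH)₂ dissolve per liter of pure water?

8.3×10⁻⁶ M

Co(OH)₂(s) ⇌ Co²⁺(aq) + 2 OH⁻(aq)
If s mol/L of Co(OH)₂ dissolves, [Co²⁺] = s and [OH⁻] = 2s.
Ksp = [Co²⁺][OH⁻]^2 = s · (2s)^2 = 4s^3
4s^3 = 2.3×10⁻¹⁵  ⇒  s^3 = 5.8×10⁻¹⁶
Taking the 3rd root, s = 8.3×10⁻⁶ mol L⁻¹.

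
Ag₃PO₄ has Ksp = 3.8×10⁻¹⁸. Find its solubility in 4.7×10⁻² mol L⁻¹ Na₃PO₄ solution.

Ag₃PO₄(s) ⇌ 3 Ag⁺(aq) + PO₄³⁻(aq)
Let s be the solubility of Ag₃PO₄ here. The common ion gives [PO₄³⁻] ≈ 4.7×10⁻² mol L⁻¹, and [Ag⁺] = 3s.
Ksp = [Ag⁺]^3[PO₄³⁻] = (3s)^3(4.7×10⁻²)
(3s)^3 = 3.8×10⁻¹⁸ / (4.7×10⁻²) = 8.1×10⁻¹⁷
s = 1.4×10⁻⁶ mol L⁻¹

1.4×10⁻⁶ M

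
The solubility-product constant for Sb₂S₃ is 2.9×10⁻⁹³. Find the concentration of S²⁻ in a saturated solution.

3.7×10⁻¹⁹ M

Sb₂S₃(s) ⇌ 2 Sb³⁺(aq) + 3 S²⁻(aq)
With molar solubility s: [Sb³⁺] = 2s, [S²⁻] = 3s.
Ksp = [Sb³⁺]^2[S²⁻]^3 = (2s)^2 · (3s)^3 = 108s^5 = 2.9×10⁻⁹³
s = 1.2×10⁻¹⁹ mol/L
[S²⁻] = 3s = 3.7×10⁻¹⁹ mol/L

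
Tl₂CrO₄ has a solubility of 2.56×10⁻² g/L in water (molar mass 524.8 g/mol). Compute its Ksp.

Ksp = 4.64×10⁻¹³

Convert to molarity: s = 2.56×10⁻² / 524.8 = 4.8780×10⁻⁵ mol/L
Tl₂CrO₄(s) ⇌ 2 Tl⁺(aq) + CrO₄²⁻(aq)
Call the molar solubility s, so that [Tl⁺] = 2s and [CrO₄²⁻] = s.
Ksp = [Tl⁺]^2[CrO₄²⁻] = (2s)^2 · s = 4s^3
Ksp = 4 × (4.8780×10⁻⁵)^3 = 4.64×10⁻¹³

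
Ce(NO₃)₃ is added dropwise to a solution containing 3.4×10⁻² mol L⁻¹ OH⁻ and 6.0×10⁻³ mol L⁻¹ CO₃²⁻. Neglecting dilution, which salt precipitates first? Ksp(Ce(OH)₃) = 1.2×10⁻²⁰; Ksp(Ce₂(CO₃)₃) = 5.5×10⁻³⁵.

Precipitation of each salt begins when its ion product equals Ksp.
For Ce(OH)₃: [Ce³⁺] = (Ksp/[OH⁻]^3) = 3.1×10⁻¹⁶ mol L⁻¹
For Ce₂(CO₃)₃: [Ce³⁺] = (Ksp/[CO₃²⁻]^3)^(1/2) = 1.6×10⁻¹⁴ mol L⁻¹
The smaller threshold [Ce³⁺] is reached first, so Ce(OH)₃ precipitates first.

Ce(OH)₃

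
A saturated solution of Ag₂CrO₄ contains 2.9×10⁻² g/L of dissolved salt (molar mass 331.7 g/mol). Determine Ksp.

Molar solubility s = (2.9×10⁻² g/L) / (331.7 g/mol) = 8.743×10⁻⁵ mol/L
Ag₂CrO₄(s) ⇌ 2 Ag⁺(aq) + CrO₄²⁻(aq)
For each mole of Ag₂CrO₄ that dissolves per liter, [Ag⁺] = 2s and [CrO₄²⁻] = s; let s denote this solubility.
Ksp = [Ag⁺]^2[CrO₄²⁻] = (2s)^2 · s = 4s^3
Ksp = 4 × (8.743×10⁻⁵)^3 = 2.7×10⁻¹²

Ksp = 2.7×10⁻¹²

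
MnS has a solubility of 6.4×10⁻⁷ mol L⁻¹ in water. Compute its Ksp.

Ksp = 4.1×10⁻¹³

MnS(s) ⇌ Mn²⁺(aq) + S²⁻(aq)
With molar solubility s: [Mn²⁺] = s, [S²⁻] = s.
Ksp = [Mn²⁺][S²⁻] = s · s = s^2
Ksp = (6.4×10⁻⁷)^2 = 4.1×10⁻¹³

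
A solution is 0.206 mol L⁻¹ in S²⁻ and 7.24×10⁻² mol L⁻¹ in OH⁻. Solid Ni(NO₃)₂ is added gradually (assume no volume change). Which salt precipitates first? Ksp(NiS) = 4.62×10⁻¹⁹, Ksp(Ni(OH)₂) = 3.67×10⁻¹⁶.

NiS

The threshold for precipitation is Q = Ksp.
For NiS: [Ni²⁺] = (Ksp/[S²⁻]) = 2.24×10⁻¹⁸ mol L⁻¹
For Ni(OH)₂: [Ni²⁺] = (Ksp/[OH⁻]^2) = 7.00×10⁻¹⁴ mol L⁻¹
Since NiS needs less Ni²⁺ to reach saturation, it precipitates first.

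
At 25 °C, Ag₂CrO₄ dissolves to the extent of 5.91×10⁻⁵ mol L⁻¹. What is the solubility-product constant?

Ksp = 8.26×10⁻¹³

Ag₂CrO₄(s) ⇌ 2 Ag⁺(aq) + CrO₄²⁻(aq)
Let s be the molar solubility. Then [Ag⁺] = 2s and [CrO₄²⁻] = s.
Ksp = [Ag⁺]^2[CrO₄²⁻] = (2s)^2 · s = 4s^3
Ksp = 4 × (5.91×10⁻⁵)^3 = 8.26×10⁻¹³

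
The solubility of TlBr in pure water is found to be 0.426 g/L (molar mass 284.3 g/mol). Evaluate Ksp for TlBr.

Molar solubility s = (0.426 g/L) / (284.3 g/mol) = 1.4984×10⁻³ mol/L
TlBr(s) ⇌ Tl⁺(aq) + Br⁻(aq)
With molar solubility s: [Tl⁺] = s, [Br⁻] = s.
Ksp = [Tl⁺][Br⁻] = s · s = s^2
Ksp = (1.4984×10⁻³)^2 = 2.25×10⁻⁶

Ksp = 2.25×10⁻⁶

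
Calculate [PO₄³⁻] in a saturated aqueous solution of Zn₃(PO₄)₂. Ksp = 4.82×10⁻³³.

2.70×10⁻⁷ M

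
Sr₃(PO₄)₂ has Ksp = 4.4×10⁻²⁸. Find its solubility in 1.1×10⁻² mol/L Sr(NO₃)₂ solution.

9.1×10⁻¹² M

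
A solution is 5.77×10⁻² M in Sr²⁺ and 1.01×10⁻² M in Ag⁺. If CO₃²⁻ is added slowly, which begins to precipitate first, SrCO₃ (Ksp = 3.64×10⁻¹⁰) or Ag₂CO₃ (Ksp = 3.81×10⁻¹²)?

SrCO₃

Precipitation of each salt begins when its ion product equals Ksp.
For SrCO₃: [CO₃²⁻] = (Ksp/[Sr²⁺]) = 6.31×10⁻⁹ M
For Ag₂CO₃: [CO₃²⁻] = (Ksp/[Ag⁺]^2) = 3.73×10⁻⁸ M
Since SrCO₃ needs less CO₃²⁻ to reach saturation, it precipitates first.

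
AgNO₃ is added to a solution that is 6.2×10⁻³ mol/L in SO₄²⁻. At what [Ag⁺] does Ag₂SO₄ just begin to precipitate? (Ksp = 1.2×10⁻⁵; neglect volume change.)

4.4×10⁻² M

Precipitation of each salt begins when its ion product equals Ksp.
Ag₂SO₄(s) ⇌ 2 Ag⁺(aq) + SO₄²⁻(aq)
Ksp = [Ag⁺]^2[SO₄²⁻] = [Ag⁺]^2(6.2×10⁻³)
[Ag⁺]^2 = 1.2×10⁻⁵ / (6.2×10⁻³) = 1.9×10⁻³
[Ag⁺] = 4.4×10⁻² mol/L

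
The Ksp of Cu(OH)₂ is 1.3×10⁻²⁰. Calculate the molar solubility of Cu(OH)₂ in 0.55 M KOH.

Cu(OH)₂(s) ⇌ Cu²⁺(aq) + 2 OH⁻(aq)
OH⁻ is already present at 0.55 M. If s mol/L of Cu(OH)₂ dissolves, [Cu²⁺] = s while [OH⁻] ≈ 0.55 M.
Ksp = [Cu²⁺][OH⁻]^2 = s(0.55)^2
s = 1.3×10⁻²⁰ / (0.55)^2 = 4.3×10⁻²⁰
s = 4.3×10⁻²⁰ M

4.3×10⁻²⁰ M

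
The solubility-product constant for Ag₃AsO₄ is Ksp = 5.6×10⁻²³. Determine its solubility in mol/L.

Ag₃AsO₄(s) ⇌ 3 Ag⁺(aq) + AsO₄³⁻(aq)
If s mol/L of Ag₃AsO₄ dissolves, [Ag⁺] = 3s and [AsO₄³⁻] = s.
Ksp = [Ag⁺]^3[AsO₄³⁻] = (3s)^3 · s = 27s^4
27s^4 = 5.6×10⁻²³  ⇒  s^4 = 2.1×10⁻²⁴
Taking the 4th root, s = 1.2×10⁻⁶ M.

1.2×10⁻⁶ M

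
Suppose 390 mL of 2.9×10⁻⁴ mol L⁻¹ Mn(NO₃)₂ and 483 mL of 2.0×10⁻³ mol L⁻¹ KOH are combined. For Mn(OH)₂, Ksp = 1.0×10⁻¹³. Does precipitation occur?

Yes

After mixing, V = 390 mL + 483 mL = 873 mL.
[Mn²⁺] = (2.9×10⁻⁴)(390)/873 = 1.3×10⁻⁴ mol L⁻¹
[OH⁻] = (2.0×10⁻³)(483)/873 = 1.1×10⁻³ mol L⁻¹
Q = [Mn²⁺][OH⁻]^2 = 1.6×10⁻¹⁰
Since Q (1.6×10⁻¹⁰) exceeds Ksp (1.0×10⁻¹³), Mn(OH)₂ will precipitate.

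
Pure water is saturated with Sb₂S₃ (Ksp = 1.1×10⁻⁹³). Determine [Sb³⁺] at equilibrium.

Sb₂S₃(s) ⇌ 2 Sb³⁺(aq) + 3 S²⁻(aq)
For each mole of Sb₂S₃ that dissolves per liter, [Sb³⁺] = 2s and [S²⁻] = 3s; let s denote this solubility.
Ksp = [Sb³⁺]^2[S²⁻]^3 = (2s)^2 · (3s)^3 = 108s^5 = 1.1×10⁻⁹³
s = 1.0×10⁻¹⁹ mol L⁻¹
[Sb³⁺] = 2s = 2.0×10⁻¹⁹ mol L⁻¹

2.0×10⁻¹⁹ M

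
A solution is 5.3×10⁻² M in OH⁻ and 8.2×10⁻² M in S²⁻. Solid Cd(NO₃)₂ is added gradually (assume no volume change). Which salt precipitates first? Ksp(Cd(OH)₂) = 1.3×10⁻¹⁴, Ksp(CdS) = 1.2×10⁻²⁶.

Each salt precipitates once Q = Ksp for that salt.
For Cd(OH)₂: [Cd²⁺] = (Ksp/[OH⁻]^2) = 4.6×10⁻¹² M
For CdS: [Cd²⁺] = (Ksp/[S²⁻]) = 1.5×10⁻²⁵ M
The smaller threshold [Cd²⁺] is reached first, so CdS precipitates first.

CdS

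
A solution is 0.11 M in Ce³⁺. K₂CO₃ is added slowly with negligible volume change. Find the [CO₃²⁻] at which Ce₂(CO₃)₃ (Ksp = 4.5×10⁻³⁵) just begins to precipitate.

The threshold for precipitation is Q = Ksp.
Ce₂(CO₃)₃(s) ⇌ 2 Ce³⁺(aq) + 3 CO₃²⁻(aq)
Ksp = [Ce³⁺]^2[CO₃²⁻]^3 = [CO₃²⁻]^3(0.11)^2
[CO₃²⁻]^3 = 4.5×10⁻³⁵ / (0.11)^2 = 3.7×10⁻³³
[CO₃²⁻] = 1.5×10⁻¹¹ M

1.5×10⁻¹¹ M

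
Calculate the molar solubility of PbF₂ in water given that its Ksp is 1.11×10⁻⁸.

1.41×10⁻³ M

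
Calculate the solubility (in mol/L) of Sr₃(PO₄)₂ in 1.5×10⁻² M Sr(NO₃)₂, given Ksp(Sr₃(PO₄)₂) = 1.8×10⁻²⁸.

3.7×10⁻¹² M

Sr₃(PO₄)₂(s) ⇌ 3 Sr²⁺(aq) + 2 PO₄³⁻(aq)
Let s be the solubility of Sr₃(PO₄)₂ here. The common ion gives [Sr²⁺] ≈ 1.5×10⁻² M, and [PO₄³⁻] = 2s.
Ksp = [Sr²⁺]^3[PO₄³⁻]^2 = (1.5×10⁻²)^3(2s)^2
(2s)^2 = 1.8×10⁻²⁸ / (1.5×10⁻²)^3 = 5.3×10⁻²³
s = 3.7×10⁻¹² M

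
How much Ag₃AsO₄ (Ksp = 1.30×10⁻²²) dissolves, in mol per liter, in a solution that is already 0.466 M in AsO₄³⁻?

2.18×10⁻⁸ M

Ag₃AsO₄(s) ⇌ 3 Ag⁺(aq) + AsO₄³⁻(aq)
AsO₄³⁻ is already present at 0.466 M. If s mol/L of Ag₃AsO₄ dissolves, [Ag⁺] = 3s while [AsO₄³⁻] ≈ 0.466 M.
Ksp = [Ag⁺]^3[AsO₄³⁻] = (3s)^3(0.466)
(3s)^3 = 1.30×10⁻²² / (0.466) = 2.79×10⁻²²
s = 2.18×10⁻⁸ M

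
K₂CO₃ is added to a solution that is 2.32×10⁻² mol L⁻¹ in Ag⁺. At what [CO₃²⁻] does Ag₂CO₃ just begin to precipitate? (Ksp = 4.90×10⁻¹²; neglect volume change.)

9.10×10⁻⁹ M

Precipitation of each salt begins when its ion product equals Ksp.
Ag₂CO₃(s) ⇌ 2 Ag⁺(aq) + CO₃²⁻(aq)
Ksp = [Ag⁺]^2[CO₃²⁻] = [CO₃²⁻](2.32×10⁻²)^2
[CO₃²⁻] = 4.90×10⁻¹² / (2.32×10⁻²)^2 = 9.10×10⁻⁹
[CO₃²⁻] = 9.10×10⁻⁹ mol L⁻¹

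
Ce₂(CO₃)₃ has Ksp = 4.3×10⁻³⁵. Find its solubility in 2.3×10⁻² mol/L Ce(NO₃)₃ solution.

Ce₂(CO₃)₃(s) ⇌ 2 Ce³⁺(aq) + 3 CO₃²⁻(aq)
With Ce³⁺ already at 2.3×10⁻² mol/L and s small, take [Ce³⁺] ≈ 2.3×10⁻² mol/L and [CO₃²⁻] = 3s.
Ksp = [Ce³⁺]^2[CO₃²⁻]^3 = (2.3×10⁻²)^2(3s)^3
(3s)^3 = 4.3×10⁻³⁵ / (2.3×10⁻²)^2 = 8.1×10⁻³²
s = 1.4×10⁻¹¹ mol/L

1.4×10⁻¹¹ M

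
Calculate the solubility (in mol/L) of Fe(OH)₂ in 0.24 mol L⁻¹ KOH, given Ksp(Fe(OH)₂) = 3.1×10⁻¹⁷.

5.4×10⁻¹⁶ M

Fe(OH)₂(s) ⇌ Fe²⁺(aq) + 2 OH⁻(aq)
OH⁻ is already present at 0.24 mol L⁻¹. If s mol/L of Fe(OH)₂ dissolves, [Fe²⁺] = s while [OH⁻] ≈ 0.24 mol L⁻¹.
Ksp = [Fe²⁺][OH⁻]^2 = s(0.24)^2
s = 3.1×10⁻¹⁷ / (0.24)^2 = 5.4×10⁻¹⁶
s = 5.4×10⁻¹⁶ mol L⁻¹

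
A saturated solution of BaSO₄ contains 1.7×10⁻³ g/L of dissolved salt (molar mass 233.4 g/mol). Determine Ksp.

s = (1.7×10⁻³ g L⁻¹)/(233.4 g mol⁻¹) = 7.284×10⁻⁶ M
BaSO₄(s) ⇌ Ba²⁺(aq) + SO₄²⁻(aq)
If s mol/L of BaSO₄ dissolves, [Ba²⁺] = s and [SO₄²⁻] = s.
Ksp = [Ba²⁺][SO₄²⁻] = s · s = s^2
Ksp = (7.284×10⁻⁶)^2 = 5.3×10⁻¹¹

Ksp = 5.3×10⁻¹¹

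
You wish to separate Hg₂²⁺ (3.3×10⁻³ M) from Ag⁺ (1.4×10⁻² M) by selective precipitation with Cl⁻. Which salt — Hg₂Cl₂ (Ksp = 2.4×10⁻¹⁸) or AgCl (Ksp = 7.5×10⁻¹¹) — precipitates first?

Precipitation of each salt begins when its ion product equals Ksp.
For Hg₂Cl₂: [Cl⁻] = (Ksp/[Hg₂²⁺])^(1/2) = 2.7×10⁻⁸ M
For AgCl: [Cl⁻] = (Ksp/[Ag⁺]) = 5.4×10⁻⁹ M
The smaller threshold [Cl⁻] is reached first, so AgCl precipitates first.

AgCl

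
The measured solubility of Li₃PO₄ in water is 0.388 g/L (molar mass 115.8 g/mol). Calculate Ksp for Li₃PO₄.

Molar solubility s = (0.388 g/L) / (115.8 g/mol) = 3.3506×10⁻³ mol/L
Li₃PO₄(s) ⇌ 3 Li⁺(aq) + PO₄³⁻(aq)
For each mole of Li₃PO₄ that dissolves per liter, [Li⁺] = 3s and [PO₄³⁻] = s; let s denote this solubility.
Ksp = [Li⁺]^3[PO₄³⁻] = (3s)^3 · s = 27s^4
Ksp = 27 × (3.3506×10⁻³)^4 = 3.40×10⁻⁹

Ksp = 3.40×10⁻⁹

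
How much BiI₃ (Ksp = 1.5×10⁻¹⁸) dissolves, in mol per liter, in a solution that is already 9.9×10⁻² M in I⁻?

1.5×10⁻¹⁵ M

BiI₃(s) ⇌ Bi³⁺(aq) + 3 I⁻(aq)
I⁻ is already present at 9.9×10⁻² M. If s mol/L of BiI₃ dissolves, [Bi³⁺] = s while [I⁻] ≈ 9.9×10⁻² M.
Ksp = [Bi³⁺][I⁻]^3 = s(9.9×10⁻²)^3
s = 1.5×10⁻¹⁸ / (9.9×10⁻²)^3 = 1.5×10⁻¹⁵
s = 1.5×10⁻¹⁵ M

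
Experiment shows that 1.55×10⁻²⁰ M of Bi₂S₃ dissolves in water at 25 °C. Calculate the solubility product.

Ksp = 9.66×10⁻⁹⁸

Bi₂S₃(s) ⇌ 2 Bi³⁺(aq) + 3 S²⁻(aq)
Call the molar solubility s, so that [Bi³⁺] = 2s and [S²⁻] = 3s.
Ksp = [Bi³⁺]^2[S²⁻]^3 = (2s)^2 · (3s)^3 = 108s^5
Ksp = 108 × (1.55×10⁻²⁰)^5 = 9.66×10⁻⁹⁸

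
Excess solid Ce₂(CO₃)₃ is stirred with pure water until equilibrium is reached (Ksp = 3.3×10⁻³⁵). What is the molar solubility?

5.0×10⁻⁸ M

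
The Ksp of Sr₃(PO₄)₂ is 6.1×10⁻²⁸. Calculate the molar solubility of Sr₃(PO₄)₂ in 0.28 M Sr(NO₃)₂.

8.3×10⁻¹⁴ M

Sr₃(PO₄)₂(s) ⇌ 3 Sr²⁺(aq) + 2 PO₄³⁻(aq)
Let s be the solubility of Sr₃(PO₄)₂ here. The common ion gives [Sr²⁺] ≈ 0.28 M, and [PO₄³⁻] = 2s.
Ksp = [Sr²⁺]^3[PO₄³⁻]^2 = (0.28)^3(2s)^2
(2s)^2 = 6.1×10⁻²⁸ / (0.28)^3 = 2.8×10⁻²⁶
s = 8.3×10⁻¹⁴ M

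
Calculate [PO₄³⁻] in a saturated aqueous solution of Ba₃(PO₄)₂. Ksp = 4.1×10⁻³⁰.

Ba₃(PO₄)₂(s) ⇌ 3 Ba²⁺(aq) + 2 PO₄³⁻(aq)
Call the molar solubility s, so that [Ba²⁺] = 3s and [PO₄³⁻] = 2s.
Ksp = [Ba²⁺]^3[PO₄³⁻]^2 = (3s)^3 · (2s)^2 = 108s^5 = 4.1×10⁻³⁰
s = 5.2×10⁻⁷ M
[PO₄³⁻] = 2s = 1.0×10⁻⁶ M

1.0×10⁻⁶ M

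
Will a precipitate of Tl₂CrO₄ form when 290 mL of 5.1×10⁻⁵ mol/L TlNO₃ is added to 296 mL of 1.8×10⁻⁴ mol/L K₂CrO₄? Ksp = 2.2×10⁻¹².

Total volume after mixing = 290 + 296 = 586 mL.
[Tl⁺] = (5.1×10⁻⁵)(290)/586 = 2.5×10⁻⁵ mol/L
[CrO₄²⁻] = (1.8×10⁻⁴)(296)/586 = 9.1×10⁻⁵ mol/L
Q = [Tl⁺]^2[CrO₄²⁻] = 5.8×10⁻¹⁴
Since Q (5.8×10⁻¹⁴) is less than Ksp (2.2×10⁻¹²), no Tl₂CrO₄ precipitates.

No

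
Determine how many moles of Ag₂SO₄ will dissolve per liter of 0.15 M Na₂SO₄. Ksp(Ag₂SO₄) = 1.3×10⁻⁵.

Ag₂SO₄(s) ⇌ 2 Ag⁺(aq) + SO₄²⁻(aq)
The solution already contains SO₄²⁻ at 0.15 M. Let s be the molar solubility of Ag₂SO₄.
[SO₄²⁻] ≈ 0.15 M (common ion dominates); [Ag⁺] = 2s.
Ksp = [Ag⁺]^2[SO₄²⁻] = (2s)^2(0.15)
(2s)^2 = 1.3×10⁻⁵ / (0.15) = 8.7×10⁻⁵
s = 4.7×10⁻³ M

4.7×10⁻³ M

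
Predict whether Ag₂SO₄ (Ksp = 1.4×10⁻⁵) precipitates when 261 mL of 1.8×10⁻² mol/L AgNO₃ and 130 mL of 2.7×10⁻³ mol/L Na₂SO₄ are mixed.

Total volume after mixing = 261 + 130 = 391 mL.
[Ag⁺] = (1.8×10⁻²)(261)/391 = 1.2×10⁻² mol/L
[SO₄²⁻] = (2.7×10⁻³)(130)/391 = 9.0×10⁻⁴ mol/L
Q = [Ag⁺]^2[SO₄²⁻] = 1.3×10⁻⁷
Q = 1.3×10⁻⁷ < Ksp = 1.4×10⁻⁵, so the solution is unsaturated and no precipitate forms.

No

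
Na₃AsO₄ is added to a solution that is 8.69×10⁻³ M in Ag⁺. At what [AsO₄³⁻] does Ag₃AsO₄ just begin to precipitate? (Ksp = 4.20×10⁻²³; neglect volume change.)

6.40×10⁻¹⁷ M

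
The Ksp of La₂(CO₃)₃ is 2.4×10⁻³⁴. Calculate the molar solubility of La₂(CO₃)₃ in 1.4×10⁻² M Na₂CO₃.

La₂(CO₃)₃(s) ⇌ 2 La³⁺(aq) + 3 CO₃²⁻(aq)
The solution already contains CO₃²⁻ at 1.4×10⁻² M. Let s be the molar solubility of La₂(CO₃)₃.
[CO₃²⁻] ≈ 1.4×10⁻² M (common ion dominates); [La³⁺] = 2s.
Ksp = [La³⁺]^2[CO₃²⁻]^3 = (2s)^2(1.4×10⁻²)^3
(2s)^2 = 2.4×10⁻³⁴ / (1.4×10⁻²)^3 = 8.7×10⁻²⁹
s = 4.7×10⁻¹⁵ M

4.7×10⁻¹⁵ M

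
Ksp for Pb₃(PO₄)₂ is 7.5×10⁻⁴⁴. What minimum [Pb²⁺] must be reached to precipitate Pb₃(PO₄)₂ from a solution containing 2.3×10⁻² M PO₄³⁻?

The threshold for precipitation is Q = Ksp.
Pb₃(PO₄)₂(s) ⇌ 3 Pb²⁺(aq) + 2 PO₄³⁻(aq)
Ksp = [Pb²⁺]^3[PO₄³⁻]^2 = [Pb²⁺]^3(2.3×10⁻²)^2
[Pb²⁺]^3 = 7.5×10⁻⁴⁴ / (2.3×10⁻²)^2 = 1.4×10⁻⁴⁰
[Pb²⁺] = 5.2×10⁻¹⁴ M

5.2×10⁻¹⁴ M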